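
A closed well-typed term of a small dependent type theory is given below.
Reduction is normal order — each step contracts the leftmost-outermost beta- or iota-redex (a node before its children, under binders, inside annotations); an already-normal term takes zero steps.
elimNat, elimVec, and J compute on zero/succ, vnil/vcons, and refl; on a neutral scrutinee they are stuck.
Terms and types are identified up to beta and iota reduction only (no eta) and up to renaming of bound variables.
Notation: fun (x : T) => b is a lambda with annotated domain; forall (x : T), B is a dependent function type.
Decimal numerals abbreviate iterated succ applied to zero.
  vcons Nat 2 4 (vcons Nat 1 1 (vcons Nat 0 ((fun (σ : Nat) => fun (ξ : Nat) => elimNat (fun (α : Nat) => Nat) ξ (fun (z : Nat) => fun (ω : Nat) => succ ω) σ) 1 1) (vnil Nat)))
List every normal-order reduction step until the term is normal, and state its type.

normal-order reduction:
  vcons Nat 2 4 (vcons Nat 1 1 (vcons Nat 0 ((fun (σ : Nat) => fun (ξ : Nat) => elimNat (fun (α : Nat) => Nat) ξ (fun (z : Nat) => fun (ω : Nat) => succ ω) σ) 1 1) (vnil Nat)))
  ~> vcons Nat 2 4 (vcons Nat 1 1 (vcons Nat 0 ((fun (σ : Nat) => elimNat (fun (ξ : Nat) => Nat) σ (fun (α : Nat) => fun (z : Nat) => succ z) 1) 1) (vnil Nat)))
  ~> vcons Nat 2 4 (vcons Nat 1 1 (vcons Nat 0 (elimNat (fun (σ : Nat) => Nat) 1 (fun (ξ : Nat) => fun (α : Nat) => succ α) 1) (vnil Nat)))
  ~> vcons Nat 2 4 (vcons Nat 1 1 (vcons Nat 0 ((fun (σ : Nat) => fun (ξ : Nat) => succ ξ) 0 (elimNat (fun (α : Nat) => Nat) 1 (fun (z : Nat) => fun (ω : Nat) => succ ω) 0)) (vnil Nat)))
  ~> vcons Nat 2 4 (vcons Nat 1 1 (vcons Nat 0 ((fun (σ : Nat) => succ σ) (elimNat (fun (ξ : Nat) => Nat) 1 (fun (α : Nat) => fun (z : Nat) => succ z) 0)) (vnil Nat)))
  ~> vcons Nat 2 4 (vcons Nat 1 1 (vcons Nat 0 (succ (elimNat (fun (σ : Nat) => Nat) 1 (fun (ξ : Nat) => fun (α : Nat) => succ α) 0)) (vnil Nat)))
  ~> vcons Nat 2 4 (vcons Nat 1 1 (vcons Nat 0 2 (vnil Nat)))
inferred type:
  Vec Nat 3


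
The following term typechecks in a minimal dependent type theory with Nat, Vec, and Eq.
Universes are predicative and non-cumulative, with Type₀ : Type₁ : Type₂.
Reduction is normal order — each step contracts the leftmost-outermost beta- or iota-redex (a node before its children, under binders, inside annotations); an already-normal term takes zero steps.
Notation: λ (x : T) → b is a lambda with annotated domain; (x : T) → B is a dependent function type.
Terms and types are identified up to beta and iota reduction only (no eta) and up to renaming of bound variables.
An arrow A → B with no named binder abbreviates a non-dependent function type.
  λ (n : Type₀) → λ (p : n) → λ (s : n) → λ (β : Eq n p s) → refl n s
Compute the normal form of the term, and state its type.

resulting normal form:
  λ (n : Type₀) → λ (p : n) → λ (s : n) → λ (β : Eq n p s) → refl n s
the term's type:
  (n : Type₀) → (p : n) → (s : n) → Eq n p s → Eq n s s


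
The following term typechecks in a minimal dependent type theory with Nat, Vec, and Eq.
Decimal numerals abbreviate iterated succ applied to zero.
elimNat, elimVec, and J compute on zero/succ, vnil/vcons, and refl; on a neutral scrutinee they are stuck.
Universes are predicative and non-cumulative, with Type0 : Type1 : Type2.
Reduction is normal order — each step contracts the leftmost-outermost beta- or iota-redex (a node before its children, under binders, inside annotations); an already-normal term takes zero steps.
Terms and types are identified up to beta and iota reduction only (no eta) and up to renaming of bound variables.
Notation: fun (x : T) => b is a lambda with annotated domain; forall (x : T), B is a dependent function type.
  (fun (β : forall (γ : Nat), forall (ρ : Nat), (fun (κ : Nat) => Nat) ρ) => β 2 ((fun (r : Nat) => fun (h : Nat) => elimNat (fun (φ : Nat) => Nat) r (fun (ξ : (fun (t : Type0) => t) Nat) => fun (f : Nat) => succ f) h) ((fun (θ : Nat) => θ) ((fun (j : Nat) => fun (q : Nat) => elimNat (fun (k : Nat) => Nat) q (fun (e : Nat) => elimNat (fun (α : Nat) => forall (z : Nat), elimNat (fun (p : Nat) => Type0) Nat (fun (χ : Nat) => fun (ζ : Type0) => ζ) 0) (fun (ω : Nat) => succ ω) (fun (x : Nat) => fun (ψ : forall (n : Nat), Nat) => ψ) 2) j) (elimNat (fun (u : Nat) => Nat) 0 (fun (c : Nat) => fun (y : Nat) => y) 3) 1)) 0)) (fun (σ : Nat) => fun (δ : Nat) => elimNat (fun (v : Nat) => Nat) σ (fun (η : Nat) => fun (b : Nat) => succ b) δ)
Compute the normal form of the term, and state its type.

normal form:
  3
the term's type:
  Nat


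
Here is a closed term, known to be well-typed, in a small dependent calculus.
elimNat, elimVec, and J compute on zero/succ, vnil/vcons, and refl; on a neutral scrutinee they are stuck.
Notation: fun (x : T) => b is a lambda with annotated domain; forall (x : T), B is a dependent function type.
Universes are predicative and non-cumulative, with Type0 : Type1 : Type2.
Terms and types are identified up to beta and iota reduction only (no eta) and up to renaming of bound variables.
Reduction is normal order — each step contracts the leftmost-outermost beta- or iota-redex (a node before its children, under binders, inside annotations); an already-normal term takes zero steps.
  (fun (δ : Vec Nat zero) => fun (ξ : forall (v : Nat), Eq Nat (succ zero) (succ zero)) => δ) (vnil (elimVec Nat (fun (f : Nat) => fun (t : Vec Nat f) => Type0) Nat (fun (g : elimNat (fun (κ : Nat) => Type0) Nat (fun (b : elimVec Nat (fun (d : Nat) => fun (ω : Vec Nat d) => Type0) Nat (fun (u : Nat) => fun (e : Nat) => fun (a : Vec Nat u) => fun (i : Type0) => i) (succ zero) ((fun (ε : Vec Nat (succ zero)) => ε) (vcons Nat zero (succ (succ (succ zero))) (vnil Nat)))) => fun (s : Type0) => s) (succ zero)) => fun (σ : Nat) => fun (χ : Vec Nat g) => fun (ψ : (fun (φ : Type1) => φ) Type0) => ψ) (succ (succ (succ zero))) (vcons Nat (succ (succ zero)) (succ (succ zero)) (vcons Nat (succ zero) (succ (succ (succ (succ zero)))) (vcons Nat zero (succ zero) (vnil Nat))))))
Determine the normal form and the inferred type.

reduced normal form:
  fun (δ : forall (ξ : Nat), Eq Nat (succ zero) (succ zero)) => vnil Nat
type:
  forall (δ : forall (ξ : Nat), Eq Nat (succ zero) (succ zero)), Vec Nat zero


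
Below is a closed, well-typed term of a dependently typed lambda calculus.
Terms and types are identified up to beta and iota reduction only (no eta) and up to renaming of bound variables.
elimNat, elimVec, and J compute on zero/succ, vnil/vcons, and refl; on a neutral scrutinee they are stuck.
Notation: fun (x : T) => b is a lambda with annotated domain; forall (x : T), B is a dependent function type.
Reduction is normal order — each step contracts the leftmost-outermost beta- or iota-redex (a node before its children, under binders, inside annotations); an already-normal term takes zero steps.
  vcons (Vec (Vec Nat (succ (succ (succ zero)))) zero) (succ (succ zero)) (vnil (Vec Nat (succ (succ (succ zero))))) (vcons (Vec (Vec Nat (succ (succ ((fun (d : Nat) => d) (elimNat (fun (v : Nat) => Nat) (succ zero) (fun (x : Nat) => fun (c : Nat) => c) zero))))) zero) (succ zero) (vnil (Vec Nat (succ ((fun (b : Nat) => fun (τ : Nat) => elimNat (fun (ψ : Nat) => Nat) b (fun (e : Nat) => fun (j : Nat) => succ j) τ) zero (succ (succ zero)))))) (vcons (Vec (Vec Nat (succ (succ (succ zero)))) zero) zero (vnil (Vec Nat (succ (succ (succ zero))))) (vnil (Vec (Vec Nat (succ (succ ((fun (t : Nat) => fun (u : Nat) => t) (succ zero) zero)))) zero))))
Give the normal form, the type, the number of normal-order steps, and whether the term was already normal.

reduced normal form:
  vcons (Vec (Vec Nat (succ (succ (succ zero)))) zero) (succ (succ zero)) (vnil (Vec Nat (succ (succ (succ zero))))) (vcons (Vec (Vec Nat (succ (succ (succ zero)))) zero) (succ zero) (vnil (Vec Nat (succ (succ (succ zero))))) (vcons (Vec (Vec Nat (succ (succ (succ zero)))) zero) zero (vnil (Vec Nat (succ (succ (succ zero))))) (vnil (Vec (Vec Nat (succ (succ (succ zero)))) zero))))
type:
  Vec (Vec (Vec Nat (succ (succ (succ zero)))) zero) (succ (succ (succ zero)))
normal-order step count: 13
term was already normal: no
first redex: a beta-redex


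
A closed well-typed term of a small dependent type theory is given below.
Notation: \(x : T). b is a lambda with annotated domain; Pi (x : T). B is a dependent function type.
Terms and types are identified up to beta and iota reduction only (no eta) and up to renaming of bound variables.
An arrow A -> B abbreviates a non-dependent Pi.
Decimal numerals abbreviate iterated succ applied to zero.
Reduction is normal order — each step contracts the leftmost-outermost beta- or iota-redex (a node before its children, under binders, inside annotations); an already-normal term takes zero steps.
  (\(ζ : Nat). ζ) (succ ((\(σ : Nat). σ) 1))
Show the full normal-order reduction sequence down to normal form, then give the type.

reduction (normal order):
  (\(ζ : Nat). ζ) (succ ((\(σ : Nat). σ) 1))
  ~> succ ((\(ζ : Nat). ζ) 1)
  ~> 2
type:
  Nat


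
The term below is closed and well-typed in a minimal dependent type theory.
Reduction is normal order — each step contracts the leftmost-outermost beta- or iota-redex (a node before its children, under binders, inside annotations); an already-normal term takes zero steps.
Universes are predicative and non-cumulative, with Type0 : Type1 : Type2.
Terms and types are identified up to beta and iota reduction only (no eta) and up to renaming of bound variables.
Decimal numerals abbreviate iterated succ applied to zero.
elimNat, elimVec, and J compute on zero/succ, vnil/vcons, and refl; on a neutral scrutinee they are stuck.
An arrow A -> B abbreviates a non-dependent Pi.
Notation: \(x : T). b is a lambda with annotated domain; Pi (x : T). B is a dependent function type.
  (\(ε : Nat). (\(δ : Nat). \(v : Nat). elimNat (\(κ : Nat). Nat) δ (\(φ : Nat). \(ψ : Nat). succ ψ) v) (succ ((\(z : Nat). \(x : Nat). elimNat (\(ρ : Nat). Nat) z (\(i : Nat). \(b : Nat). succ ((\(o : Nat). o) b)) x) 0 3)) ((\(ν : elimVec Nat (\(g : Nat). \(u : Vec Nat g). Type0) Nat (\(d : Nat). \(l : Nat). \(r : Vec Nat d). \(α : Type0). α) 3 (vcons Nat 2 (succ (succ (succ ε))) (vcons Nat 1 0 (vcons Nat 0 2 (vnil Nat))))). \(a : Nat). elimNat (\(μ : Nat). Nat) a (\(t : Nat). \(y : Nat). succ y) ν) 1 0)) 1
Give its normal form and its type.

normal form:
  5
the term's type:
  Nat
observation: the leftmost-outermost redex is a beta-redex, and normalization takes 28 steps.


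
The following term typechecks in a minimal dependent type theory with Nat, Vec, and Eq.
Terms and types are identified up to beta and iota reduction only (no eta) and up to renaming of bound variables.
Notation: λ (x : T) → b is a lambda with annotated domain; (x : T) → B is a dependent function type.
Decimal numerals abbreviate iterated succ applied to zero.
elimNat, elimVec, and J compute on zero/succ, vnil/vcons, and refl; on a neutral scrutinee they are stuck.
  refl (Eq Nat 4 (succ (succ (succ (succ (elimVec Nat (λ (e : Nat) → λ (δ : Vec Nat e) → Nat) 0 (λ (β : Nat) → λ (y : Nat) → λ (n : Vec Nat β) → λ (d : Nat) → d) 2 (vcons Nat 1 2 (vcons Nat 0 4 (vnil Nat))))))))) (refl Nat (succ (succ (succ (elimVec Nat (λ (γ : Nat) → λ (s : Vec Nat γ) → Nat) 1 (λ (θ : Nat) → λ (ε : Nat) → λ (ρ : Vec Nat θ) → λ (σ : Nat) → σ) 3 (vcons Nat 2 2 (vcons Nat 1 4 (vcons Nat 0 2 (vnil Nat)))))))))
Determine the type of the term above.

the term's type:
  Eq (Eq Nat 4 4) (refl Nat 4) (refl Nat 4)


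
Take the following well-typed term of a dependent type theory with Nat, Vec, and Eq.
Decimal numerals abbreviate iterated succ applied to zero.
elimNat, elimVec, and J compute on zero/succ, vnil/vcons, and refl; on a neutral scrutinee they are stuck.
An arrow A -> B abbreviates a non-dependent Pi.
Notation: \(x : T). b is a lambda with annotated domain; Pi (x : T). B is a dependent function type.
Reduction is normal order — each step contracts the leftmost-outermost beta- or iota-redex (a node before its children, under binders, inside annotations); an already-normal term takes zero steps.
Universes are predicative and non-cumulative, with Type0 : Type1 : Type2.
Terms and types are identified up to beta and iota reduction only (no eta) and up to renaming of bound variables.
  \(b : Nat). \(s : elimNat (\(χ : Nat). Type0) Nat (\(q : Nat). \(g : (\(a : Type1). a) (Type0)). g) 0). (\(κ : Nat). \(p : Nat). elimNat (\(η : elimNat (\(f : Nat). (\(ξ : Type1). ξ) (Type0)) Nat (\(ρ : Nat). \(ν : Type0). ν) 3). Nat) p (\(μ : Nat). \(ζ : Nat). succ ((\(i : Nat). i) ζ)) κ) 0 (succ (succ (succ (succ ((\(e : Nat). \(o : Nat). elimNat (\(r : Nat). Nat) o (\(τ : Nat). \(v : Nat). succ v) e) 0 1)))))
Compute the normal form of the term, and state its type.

resulting normal form:
  \(b : Nat). \(s : Nat). 5
type:
  Nat -> Nat -> Nat
observation: the term reaches its normal form after 7 normal-order steps.


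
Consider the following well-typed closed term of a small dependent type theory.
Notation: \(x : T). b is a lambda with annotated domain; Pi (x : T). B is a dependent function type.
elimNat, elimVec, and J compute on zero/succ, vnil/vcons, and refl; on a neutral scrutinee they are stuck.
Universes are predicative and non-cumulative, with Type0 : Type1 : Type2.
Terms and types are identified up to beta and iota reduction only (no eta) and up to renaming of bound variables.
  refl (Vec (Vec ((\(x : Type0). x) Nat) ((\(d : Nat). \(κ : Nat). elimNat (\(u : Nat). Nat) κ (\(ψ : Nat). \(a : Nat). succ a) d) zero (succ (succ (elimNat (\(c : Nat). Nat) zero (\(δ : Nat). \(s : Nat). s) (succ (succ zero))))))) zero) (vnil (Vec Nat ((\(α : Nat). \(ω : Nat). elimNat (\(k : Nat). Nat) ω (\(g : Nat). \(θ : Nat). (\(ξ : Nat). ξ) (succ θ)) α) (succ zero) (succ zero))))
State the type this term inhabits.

type:
  Eq (Vec (Vec Nat (succ (succ zero))) zero) (vnil (Vec Nat (succ (succ zero)))) (vnil (Vec Nat (succ (succ zero))))


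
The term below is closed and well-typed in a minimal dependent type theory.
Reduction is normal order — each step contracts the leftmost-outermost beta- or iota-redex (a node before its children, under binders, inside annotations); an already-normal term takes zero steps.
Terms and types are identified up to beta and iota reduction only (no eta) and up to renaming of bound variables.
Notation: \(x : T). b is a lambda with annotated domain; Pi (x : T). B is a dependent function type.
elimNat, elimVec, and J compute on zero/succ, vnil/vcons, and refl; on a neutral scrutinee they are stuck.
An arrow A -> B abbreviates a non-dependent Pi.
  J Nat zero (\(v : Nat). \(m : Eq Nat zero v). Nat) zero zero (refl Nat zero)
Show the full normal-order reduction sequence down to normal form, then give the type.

reduction (normal order):
  J Nat zero (\(v : Nat). \(m : Eq Nat zero v). Nat) zero zero (refl Nat zero)
  ~> zero
inferred type:
  Nat


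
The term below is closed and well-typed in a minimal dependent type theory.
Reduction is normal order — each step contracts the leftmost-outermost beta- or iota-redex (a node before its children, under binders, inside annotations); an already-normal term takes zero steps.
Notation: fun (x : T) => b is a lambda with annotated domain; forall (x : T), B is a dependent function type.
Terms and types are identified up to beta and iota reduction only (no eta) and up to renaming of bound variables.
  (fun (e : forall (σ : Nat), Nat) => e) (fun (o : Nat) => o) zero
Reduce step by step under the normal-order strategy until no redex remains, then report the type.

normal-order reduction:
  (fun (e : forall (σ : Nat), Nat) => e) (fun (o : Nat) => o) zero
  ~> (fun (e : Nat) => e) zero
  ~> zero
inferred type:
  Nat


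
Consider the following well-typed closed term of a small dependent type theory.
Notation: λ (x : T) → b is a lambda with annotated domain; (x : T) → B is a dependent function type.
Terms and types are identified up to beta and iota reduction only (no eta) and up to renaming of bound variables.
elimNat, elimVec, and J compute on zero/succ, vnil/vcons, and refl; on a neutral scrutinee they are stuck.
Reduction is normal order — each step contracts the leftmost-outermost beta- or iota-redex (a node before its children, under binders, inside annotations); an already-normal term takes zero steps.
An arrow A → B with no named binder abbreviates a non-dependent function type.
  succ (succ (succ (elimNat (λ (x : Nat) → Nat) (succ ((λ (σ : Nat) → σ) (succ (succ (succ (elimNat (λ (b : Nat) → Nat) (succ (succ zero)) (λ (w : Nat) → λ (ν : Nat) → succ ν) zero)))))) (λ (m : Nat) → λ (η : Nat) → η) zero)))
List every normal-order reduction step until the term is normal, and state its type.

normal-order reduction:
  succ (succ (succ (elimNat (λ (x : Nat) → Nat) (succ ((λ (σ : Nat) → σ) (succ (succ (succ (elimNat (λ (b : Nat) → Nat) (succ (succ zero)) (λ (w : Nat) → λ (ν : Nat) → succ ν) zero)))))) (λ (m : Nat) → λ (η : Nat) → η) zero)))
  ~> succ (succ (succ (succ ((λ (x : Nat) → x) (succ (succ (succ (elimNat (λ (σ : Nat) → Nat) (succ (succ zero)) (λ (b : Nat) → λ (w : Nat) → succ w) zero))))))))
  ~> succ (succ (succ (succ (succ (succ (succ (elimNat (λ (x : Nat) → Nat) (succ (succ zero)) (λ (σ : Nat) → λ (b : Nat) → succ b) zero)))))))
  ~> succ (succ (succ (succ (succ (succ (succ (succ (succ zero))))))))
type:
  Nat


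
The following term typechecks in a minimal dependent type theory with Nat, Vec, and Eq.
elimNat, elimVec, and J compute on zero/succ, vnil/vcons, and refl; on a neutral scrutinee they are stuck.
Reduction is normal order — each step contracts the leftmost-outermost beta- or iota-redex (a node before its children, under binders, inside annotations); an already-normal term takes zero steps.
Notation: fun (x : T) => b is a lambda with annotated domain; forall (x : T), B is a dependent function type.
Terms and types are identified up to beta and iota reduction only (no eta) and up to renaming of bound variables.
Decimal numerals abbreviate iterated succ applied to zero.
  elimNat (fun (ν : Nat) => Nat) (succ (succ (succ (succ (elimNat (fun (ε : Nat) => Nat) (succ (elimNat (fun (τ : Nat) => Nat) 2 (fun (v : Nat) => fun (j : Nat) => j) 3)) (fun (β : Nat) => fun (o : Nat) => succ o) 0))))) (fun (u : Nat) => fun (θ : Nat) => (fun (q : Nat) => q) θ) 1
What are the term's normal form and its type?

resulting normal form:
  7
type:
  Nat


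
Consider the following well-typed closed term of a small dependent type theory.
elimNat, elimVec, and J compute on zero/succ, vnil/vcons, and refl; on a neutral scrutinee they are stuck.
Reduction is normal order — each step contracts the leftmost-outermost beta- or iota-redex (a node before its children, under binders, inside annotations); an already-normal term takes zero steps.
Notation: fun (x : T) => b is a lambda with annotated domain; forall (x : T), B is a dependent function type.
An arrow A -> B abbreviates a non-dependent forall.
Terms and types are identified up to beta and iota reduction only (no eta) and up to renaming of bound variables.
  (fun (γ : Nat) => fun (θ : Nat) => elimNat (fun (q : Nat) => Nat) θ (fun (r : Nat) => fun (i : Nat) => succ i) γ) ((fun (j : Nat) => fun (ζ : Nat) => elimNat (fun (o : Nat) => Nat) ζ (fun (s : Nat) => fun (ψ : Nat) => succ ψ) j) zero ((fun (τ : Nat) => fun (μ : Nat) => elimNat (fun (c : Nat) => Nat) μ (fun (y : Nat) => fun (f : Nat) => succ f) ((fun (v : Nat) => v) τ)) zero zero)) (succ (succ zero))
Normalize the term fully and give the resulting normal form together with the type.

reduced normal form:
  succ (succ zero)
type:
  Nat
observation: reduction starts at a beta-redex, and 10 normal-order steps reach the normal form.


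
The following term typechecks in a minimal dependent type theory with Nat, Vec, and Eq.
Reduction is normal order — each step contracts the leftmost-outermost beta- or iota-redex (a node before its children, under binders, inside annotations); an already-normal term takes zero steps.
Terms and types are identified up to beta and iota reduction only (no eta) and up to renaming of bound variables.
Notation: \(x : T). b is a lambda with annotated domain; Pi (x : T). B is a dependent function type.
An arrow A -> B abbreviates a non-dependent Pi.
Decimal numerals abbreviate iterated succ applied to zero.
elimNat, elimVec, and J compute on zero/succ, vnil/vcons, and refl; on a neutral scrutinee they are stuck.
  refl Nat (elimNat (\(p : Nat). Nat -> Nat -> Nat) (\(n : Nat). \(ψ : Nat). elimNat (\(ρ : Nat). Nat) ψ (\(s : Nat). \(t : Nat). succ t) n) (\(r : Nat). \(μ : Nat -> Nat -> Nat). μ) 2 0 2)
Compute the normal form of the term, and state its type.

reduced normal form:
  refl Nat 2
inferred type:
  Eq Nat 2 2
observation: normalization takes exactly 10 steps under the normal-order strategy.


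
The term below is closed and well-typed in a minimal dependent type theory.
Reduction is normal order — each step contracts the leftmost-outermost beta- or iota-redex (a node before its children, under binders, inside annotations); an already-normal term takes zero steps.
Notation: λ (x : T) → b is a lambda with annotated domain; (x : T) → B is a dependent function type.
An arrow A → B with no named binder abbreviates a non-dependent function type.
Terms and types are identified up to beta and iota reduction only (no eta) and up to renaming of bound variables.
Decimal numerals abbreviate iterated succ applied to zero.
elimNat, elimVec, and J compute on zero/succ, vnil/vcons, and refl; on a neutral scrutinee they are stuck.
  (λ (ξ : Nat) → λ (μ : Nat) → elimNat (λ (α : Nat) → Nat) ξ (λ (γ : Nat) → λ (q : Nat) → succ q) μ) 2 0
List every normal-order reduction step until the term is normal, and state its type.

normal-order reduction sequence:
  (λ (ξ : Nat) → λ (μ : Nat) → elimNat (λ (α : Nat) → Nat) ξ (λ (γ : Nat) → λ (q : Nat) → succ q) μ) 2 0
  ~> (λ (ξ : Nat) → elimNat (λ (μ : Nat) → Nat) 2 (λ (α : Nat) → λ (γ : Nat) → succ γ) ξ) 0
  ~> elimNat (λ (ξ : Nat) → Nat) 2 (λ (μ : Nat) → λ (α : Nat) → succ α) 0
  ~> 2
type:
  Nat


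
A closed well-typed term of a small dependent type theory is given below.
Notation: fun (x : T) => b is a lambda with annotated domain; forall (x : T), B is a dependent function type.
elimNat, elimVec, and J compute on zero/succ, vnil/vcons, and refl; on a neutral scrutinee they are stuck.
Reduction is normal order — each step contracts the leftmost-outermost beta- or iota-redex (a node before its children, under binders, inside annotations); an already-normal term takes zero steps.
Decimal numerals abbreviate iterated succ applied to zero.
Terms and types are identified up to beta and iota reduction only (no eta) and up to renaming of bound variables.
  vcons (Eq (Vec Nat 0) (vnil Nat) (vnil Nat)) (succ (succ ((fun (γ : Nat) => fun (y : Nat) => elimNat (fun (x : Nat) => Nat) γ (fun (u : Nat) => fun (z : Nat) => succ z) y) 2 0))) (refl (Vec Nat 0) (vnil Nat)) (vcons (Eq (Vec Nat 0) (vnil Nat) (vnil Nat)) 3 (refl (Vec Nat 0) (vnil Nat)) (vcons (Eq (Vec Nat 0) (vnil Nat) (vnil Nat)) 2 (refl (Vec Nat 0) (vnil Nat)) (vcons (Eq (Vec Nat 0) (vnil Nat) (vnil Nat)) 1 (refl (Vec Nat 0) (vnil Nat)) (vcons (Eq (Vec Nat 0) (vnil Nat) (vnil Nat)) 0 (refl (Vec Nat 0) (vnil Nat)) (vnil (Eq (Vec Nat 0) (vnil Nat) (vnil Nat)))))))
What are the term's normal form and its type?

resulting normal form:
  vcons (Eq (Vec Nat 0) (vnil Nat) (vnil Nat)) 4 (refl (Vec Nat 0) (vnil Nat)) (vcons (Eq (Vec Nat 0) (vnil Nat) (vnil Nat)) 3 (refl (Vec Nat 0) (vnil Nat)) (vcons (Eq (Vec Nat 0) (vnil Nat) (vnil Nat)) 2 (refl (Vec Nat 0) (vnil Nat)) (vcons (Eq (Vec Nat 0) (vnil Nat) (vnil Nat)) 1 (refl (Vec Nat 0) (vnil Nat)) (vcons (Eq (Vec Nat 0) (vnil Nat) (vnil Nat)) 0 (refl (Vec Nat 0) (vnil Nat)) (vnil (Eq (Vec Nat 0) (vnil Nat) (vnil Nat)))))))
the term's type:
  Vec (Eq (Vec Nat 0) (vnil Nat) (vnil Nat)) 5


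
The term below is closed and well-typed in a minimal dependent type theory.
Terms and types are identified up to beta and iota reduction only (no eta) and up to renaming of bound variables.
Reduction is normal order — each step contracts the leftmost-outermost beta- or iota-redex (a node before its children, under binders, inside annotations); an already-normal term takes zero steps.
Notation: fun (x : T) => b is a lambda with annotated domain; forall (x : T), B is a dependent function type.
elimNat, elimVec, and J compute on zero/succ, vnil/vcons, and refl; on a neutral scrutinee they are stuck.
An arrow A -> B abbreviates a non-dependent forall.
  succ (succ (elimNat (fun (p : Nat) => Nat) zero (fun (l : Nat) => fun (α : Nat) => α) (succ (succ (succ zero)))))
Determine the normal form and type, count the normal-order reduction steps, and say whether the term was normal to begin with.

resulting normal form:
  succ (succ zero)
inferred type:
  Nat
reduction steps (normal order): 10
term was already normal: no
first redex: an elimNat iota-redex


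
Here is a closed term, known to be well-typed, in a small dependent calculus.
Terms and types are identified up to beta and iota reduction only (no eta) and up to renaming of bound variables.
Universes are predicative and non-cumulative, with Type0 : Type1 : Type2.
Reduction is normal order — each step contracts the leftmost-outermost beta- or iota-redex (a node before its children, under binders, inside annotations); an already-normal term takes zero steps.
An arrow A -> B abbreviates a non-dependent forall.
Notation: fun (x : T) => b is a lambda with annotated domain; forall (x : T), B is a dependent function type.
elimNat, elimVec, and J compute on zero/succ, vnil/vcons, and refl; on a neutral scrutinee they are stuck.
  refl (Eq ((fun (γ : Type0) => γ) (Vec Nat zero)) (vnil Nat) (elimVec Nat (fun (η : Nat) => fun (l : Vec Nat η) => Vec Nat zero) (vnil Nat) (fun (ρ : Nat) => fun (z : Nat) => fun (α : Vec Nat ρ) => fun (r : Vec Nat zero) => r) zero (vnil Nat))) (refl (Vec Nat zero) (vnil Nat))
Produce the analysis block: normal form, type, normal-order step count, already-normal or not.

resulting normal form:
  refl (Eq (Vec Nat zero) (vnil Nat) (vnil Nat)) (refl (Vec Nat zero) (vnil Nat))
inferred type:
  Eq (Eq (Vec Nat zero) (vnil Nat) (vnil Nat)) (refl (Vec Nat zero) (vnil Nat)) (refl (Vec Nat zero) (vnil Nat))
normal-order step count: 2
term was already normal: no
first contracted redex: a beta-redex


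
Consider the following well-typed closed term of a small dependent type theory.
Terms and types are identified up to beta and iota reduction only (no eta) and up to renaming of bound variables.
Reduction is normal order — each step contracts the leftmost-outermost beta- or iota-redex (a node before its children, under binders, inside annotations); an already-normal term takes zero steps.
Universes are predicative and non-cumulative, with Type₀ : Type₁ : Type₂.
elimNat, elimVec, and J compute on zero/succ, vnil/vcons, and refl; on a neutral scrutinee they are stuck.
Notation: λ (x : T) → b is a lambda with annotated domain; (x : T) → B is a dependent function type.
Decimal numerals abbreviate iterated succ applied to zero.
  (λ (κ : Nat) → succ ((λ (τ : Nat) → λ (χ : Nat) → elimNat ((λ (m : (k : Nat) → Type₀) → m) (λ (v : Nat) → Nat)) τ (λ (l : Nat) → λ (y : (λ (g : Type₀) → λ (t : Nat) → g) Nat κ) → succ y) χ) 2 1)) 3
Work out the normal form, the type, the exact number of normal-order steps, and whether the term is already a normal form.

normal form:
  4
inferred type:
  Nat
normal-order step count: 7
already normal: no
first redex: a beta-redex


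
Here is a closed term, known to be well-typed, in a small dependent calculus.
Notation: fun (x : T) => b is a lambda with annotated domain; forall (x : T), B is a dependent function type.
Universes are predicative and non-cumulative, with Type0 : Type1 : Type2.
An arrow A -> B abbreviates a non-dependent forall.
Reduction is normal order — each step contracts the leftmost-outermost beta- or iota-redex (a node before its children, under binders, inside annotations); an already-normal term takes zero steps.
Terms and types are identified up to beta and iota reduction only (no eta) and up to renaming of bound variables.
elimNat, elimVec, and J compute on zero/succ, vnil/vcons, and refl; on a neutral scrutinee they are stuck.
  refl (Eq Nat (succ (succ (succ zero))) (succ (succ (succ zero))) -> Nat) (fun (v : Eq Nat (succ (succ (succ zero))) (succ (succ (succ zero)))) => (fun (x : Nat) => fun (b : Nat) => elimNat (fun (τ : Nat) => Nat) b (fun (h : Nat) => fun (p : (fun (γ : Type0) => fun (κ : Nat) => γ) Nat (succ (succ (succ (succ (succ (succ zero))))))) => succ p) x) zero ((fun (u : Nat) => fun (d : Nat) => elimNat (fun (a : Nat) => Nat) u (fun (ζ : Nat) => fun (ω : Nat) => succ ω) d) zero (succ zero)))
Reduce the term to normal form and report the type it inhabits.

reduced normal form:
  refl (Eq Nat (succ (succ (succ zero))) (succ (succ (succ zero))) -> Nat) (fun (v : Eq Nat (succ (succ (succ zero))) (succ (succ (succ zero)))) => succ zero)
inferred type:
  Eq (Eq Nat (succ (succ (succ zero))) (succ (succ (succ zero))) -> Nat) (fun (v : Eq Nat (succ (succ (succ zero))) (succ (succ (succ zero)))) => succ zero) (fun (x : Eq Nat (succ (succ (succ zero))) (succ (succ (succ zero)))) => succ zero)
observation: the first redex contracted is a beta-redex; the normal form is reached in 9 normal-order steps.


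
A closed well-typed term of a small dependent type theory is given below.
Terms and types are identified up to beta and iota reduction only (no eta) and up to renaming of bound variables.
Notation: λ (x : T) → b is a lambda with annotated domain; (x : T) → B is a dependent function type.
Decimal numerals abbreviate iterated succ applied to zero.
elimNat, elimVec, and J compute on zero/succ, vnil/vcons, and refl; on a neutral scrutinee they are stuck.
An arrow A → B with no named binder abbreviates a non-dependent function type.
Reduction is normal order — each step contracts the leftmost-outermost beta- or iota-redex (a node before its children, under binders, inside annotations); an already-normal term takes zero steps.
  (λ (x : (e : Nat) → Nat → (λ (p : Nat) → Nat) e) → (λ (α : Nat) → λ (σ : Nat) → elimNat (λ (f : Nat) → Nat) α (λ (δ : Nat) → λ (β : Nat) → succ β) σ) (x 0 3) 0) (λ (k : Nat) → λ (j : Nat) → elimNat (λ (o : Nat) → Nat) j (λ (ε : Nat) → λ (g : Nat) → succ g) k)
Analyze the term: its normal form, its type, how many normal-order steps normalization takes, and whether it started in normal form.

normal form:
  3
inferred type:
  Nat
reduction steps (normal order): 7
started in normal form: no
first redex: a beta-redex


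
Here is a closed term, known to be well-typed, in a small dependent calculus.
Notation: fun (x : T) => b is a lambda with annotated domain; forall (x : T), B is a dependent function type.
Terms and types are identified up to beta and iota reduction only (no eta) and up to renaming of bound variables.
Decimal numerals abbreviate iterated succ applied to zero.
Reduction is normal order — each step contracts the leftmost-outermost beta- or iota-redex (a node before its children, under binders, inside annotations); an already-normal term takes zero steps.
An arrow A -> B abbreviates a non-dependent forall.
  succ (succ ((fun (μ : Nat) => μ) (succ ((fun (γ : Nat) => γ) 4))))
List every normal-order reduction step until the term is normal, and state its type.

normal-order reduction:
  succ (succ ((fun (μ : Nat) => μ) (succ ((fun (γ : Nat) => γ) 4))))
  ~> succ (succ (succ ((fun (μ : Nat) => μ) 4)))
  ~> 7
the term's type:
  Nat


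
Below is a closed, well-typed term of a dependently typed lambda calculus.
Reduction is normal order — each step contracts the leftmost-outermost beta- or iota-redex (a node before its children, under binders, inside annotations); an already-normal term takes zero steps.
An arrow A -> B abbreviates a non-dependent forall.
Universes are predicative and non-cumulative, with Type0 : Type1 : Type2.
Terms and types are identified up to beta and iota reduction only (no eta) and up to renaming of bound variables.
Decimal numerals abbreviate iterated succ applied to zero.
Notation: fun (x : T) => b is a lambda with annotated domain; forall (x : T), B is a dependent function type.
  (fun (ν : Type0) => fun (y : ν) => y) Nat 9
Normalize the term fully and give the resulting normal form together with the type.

normal form:
  9
inferred type:
  Nat


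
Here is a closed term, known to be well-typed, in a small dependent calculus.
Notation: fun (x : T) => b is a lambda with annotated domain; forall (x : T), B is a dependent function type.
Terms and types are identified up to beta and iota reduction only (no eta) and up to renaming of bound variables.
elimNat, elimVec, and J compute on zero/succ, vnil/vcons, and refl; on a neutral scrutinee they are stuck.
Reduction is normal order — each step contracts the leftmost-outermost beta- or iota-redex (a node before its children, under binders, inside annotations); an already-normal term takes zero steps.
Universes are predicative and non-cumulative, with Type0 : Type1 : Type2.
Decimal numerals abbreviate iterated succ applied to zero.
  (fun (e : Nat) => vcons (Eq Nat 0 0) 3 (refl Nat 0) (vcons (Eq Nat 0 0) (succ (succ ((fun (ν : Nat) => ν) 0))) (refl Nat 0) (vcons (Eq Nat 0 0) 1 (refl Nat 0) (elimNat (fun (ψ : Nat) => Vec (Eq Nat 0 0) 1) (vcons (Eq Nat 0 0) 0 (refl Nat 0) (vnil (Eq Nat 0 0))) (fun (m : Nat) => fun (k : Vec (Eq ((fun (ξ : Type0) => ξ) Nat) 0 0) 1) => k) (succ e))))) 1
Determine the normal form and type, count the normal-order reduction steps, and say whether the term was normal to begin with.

resulting normal form:
  vcons (Eq Nat 0 0) 3 (refl Nat 0) (vcons (Eq Nat 0 0) 2 (refl Nat 0) (vcons (Eq Nat 0 0) 1 (refl Nat 0) (vcons (Eq Nat 0 0) 0 (refl Nat 0) (vnil (Eq Nat 0 0)))))
type:
  Vec (Eq Nat 0 0) 4
steps to reach normal form (normal order): 9
started in normal form: no
first contracted redex: a beta-redex


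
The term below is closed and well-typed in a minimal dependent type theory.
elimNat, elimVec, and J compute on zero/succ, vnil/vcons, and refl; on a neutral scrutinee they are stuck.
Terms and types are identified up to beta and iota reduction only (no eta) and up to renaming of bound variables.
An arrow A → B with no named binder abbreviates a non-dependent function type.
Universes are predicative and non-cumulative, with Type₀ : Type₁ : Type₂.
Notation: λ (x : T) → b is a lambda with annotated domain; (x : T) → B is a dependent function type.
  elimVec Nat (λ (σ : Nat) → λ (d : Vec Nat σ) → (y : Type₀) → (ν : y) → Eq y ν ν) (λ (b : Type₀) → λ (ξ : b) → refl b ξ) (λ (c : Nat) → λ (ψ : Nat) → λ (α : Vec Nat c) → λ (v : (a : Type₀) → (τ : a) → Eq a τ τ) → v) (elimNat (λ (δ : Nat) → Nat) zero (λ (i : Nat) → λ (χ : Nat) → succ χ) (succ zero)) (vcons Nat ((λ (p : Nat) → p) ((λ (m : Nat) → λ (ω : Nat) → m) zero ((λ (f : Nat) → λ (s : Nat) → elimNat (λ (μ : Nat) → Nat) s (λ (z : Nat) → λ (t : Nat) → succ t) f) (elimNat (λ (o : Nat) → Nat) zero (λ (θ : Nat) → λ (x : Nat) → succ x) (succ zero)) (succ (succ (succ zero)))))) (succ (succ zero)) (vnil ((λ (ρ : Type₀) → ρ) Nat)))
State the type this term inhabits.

inferred type:
  (σ : Type₀) → (d : σ) → Eq σ d d


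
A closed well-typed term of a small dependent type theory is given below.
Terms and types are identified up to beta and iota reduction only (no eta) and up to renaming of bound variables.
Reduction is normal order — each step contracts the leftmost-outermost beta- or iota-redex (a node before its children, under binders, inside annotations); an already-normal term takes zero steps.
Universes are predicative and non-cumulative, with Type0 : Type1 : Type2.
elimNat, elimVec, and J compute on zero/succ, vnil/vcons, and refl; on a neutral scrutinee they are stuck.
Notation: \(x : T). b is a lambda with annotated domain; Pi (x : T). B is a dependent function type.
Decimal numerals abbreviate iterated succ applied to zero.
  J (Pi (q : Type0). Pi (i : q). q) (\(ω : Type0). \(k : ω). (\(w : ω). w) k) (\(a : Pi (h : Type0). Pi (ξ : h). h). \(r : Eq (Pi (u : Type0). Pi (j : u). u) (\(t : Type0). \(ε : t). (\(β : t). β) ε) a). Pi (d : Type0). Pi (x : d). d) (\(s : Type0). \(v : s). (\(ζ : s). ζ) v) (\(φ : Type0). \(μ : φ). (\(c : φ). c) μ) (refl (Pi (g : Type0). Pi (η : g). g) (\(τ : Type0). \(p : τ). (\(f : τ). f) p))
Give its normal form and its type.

resulting normal form:
  \(q : Type0). \(i : q). i
the term's type:
  Pi (q : Type0). Pi (i : q). q
observation: 2 normal-order steps normalize the term, beginning with a J iota-redex.


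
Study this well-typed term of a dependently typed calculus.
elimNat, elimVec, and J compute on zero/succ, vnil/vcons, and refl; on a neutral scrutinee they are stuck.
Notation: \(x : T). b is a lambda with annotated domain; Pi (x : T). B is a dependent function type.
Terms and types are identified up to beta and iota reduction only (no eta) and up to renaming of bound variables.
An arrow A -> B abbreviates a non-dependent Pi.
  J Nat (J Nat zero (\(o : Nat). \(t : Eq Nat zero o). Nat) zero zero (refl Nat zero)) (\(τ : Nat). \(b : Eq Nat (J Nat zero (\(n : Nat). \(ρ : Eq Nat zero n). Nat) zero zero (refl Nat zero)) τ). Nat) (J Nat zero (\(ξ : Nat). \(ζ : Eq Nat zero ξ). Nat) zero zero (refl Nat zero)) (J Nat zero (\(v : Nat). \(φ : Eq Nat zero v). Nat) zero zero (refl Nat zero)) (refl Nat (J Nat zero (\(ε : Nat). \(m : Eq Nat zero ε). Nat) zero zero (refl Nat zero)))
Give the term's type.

inferred type:
  Nat


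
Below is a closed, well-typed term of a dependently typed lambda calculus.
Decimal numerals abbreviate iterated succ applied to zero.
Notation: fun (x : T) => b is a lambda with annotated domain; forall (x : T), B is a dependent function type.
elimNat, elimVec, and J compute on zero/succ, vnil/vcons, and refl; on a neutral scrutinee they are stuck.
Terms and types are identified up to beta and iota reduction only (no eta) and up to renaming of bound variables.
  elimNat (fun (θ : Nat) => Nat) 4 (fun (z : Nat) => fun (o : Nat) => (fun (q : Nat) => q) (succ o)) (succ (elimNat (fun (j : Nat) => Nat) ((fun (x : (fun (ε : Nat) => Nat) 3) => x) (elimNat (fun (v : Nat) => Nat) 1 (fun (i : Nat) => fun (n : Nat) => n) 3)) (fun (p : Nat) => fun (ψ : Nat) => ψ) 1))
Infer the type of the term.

type:
  Nat


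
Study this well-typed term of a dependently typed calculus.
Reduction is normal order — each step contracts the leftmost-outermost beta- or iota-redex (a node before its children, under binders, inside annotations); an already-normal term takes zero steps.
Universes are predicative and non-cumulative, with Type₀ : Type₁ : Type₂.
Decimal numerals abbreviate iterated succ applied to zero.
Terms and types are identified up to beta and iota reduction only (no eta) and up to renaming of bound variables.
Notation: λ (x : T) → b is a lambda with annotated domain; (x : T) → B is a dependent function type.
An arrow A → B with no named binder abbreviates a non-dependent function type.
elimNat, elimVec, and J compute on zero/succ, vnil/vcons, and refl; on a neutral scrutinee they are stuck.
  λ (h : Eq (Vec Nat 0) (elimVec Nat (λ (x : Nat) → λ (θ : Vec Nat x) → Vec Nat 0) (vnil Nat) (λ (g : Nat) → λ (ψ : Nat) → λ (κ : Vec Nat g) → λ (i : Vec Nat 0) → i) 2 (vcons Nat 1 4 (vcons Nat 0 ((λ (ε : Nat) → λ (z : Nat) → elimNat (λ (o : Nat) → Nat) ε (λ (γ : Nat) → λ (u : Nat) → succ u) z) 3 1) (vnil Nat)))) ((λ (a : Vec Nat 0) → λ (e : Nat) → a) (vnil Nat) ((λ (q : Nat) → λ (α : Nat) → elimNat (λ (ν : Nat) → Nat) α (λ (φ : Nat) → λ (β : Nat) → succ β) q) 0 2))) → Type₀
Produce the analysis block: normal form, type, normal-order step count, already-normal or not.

reduced normal form:
  λ (h : Eq (Vec Nat 0) (vnil Nat) (vnil Nat)) → Type₀
type:
  Eq (Vec Nat 0) (vnil Nat) (vnil Nat) → Type₁
steps to reach normal form (normal order): 13
already normal: no
first redex: an elimVec iota-redex
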